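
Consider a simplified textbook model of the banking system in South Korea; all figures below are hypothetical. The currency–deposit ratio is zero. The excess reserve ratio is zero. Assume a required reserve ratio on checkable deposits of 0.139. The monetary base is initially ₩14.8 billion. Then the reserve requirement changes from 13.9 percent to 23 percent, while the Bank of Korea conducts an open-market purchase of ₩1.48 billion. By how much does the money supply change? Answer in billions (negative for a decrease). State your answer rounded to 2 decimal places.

Before: m₁ = 1 / (0.139) ≈ 7.19424, MB₁ = 14.8, so M₁ = 7.19424 × 14.8 ≈ 106.4748 billion.
After: m₂ = 1 / (0.23) ≈ 4.34783, MB₂ = 14.8 + 1.48 = 16.28, so M₂ = 4.34783 × 16.28 ≈ 70.7827 billion.
ΔM = M₂ − M₁ = 70.7827 − 106.4748 = -35.6921 billion.

-35.69 billion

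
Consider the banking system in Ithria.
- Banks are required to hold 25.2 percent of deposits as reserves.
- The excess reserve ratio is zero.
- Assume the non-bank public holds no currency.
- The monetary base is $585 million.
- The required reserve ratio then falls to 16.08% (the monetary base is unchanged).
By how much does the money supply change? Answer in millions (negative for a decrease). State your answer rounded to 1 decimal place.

$1316.6 million

Initially m₁ = 1 / (0.252) ≈ 3.96825, so M₁ = 3.96825 × 585 ≈ 2321.4262 million.
After the change m₂ = 1 / (0.1608) ≈ 6.21891, so M₂ = 6.21891 × 585 ≈ 3638.0624 million.
ΔM = M₂ − M₁ = 3638.0624 − 2321.4262 = 1316.6362 million.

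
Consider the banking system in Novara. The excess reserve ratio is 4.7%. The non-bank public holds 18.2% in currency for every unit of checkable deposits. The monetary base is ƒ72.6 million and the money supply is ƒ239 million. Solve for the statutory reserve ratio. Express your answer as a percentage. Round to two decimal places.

Using m = M/MB = 239/72.6 ≈ 3.292011. Since m = (1 + c)/(c + rr + e), the denominator satisfies c + rr + e = (1 + c)/m = (1 + 0.182) / 3.292011 ≈ 0.359051.
With c = 0.182 and e = 0.047, the statutory reserve ratio is 0.359051 − 0.182 − 0.047 = 0.130051.

13.01%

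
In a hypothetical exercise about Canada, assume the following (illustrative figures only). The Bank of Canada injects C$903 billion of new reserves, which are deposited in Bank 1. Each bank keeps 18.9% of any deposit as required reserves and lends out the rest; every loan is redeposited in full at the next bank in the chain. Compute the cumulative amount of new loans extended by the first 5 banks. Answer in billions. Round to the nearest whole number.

C$2515 billion

Bank i lends (1 − rr)^i of the original deposit: Bank 1 lends 903·0.8110 = 732.3330, Bank 2 lends 903·0.8110² ≈ 593.9221, and so on.
Summing a geometric series: total = 903·[0.8110·(1 − 0.8110^5) / (1 − 0.8110)] ≈ 2515.3659 billion.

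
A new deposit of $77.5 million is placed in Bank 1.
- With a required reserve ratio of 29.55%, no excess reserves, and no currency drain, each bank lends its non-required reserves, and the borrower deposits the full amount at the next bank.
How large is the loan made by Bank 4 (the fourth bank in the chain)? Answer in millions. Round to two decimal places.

$19.09 million

Each bank lends a fraction (1 − rr) = 0.7045 of the deposit it receives, so Bank 4 receives 77.5·0.7045^3 and lends 77.5·0.7045^4 ≈ 19.0909 million.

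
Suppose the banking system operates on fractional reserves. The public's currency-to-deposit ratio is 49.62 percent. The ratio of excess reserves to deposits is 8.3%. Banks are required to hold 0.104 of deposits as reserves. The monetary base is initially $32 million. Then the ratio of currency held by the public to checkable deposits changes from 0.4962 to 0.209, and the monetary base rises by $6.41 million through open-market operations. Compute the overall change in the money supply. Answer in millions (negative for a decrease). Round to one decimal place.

$47.2 million

Before: m₁ = (1 + 0.4962) / (0.104 + 0.083 + 0.4962) ≈ 2.19, MB₁ = 32, so M₁ = 2.19 × 32 = 70.08 million.
After: m₂ = (1 + 0.209) / (0.104 + 0.083 + 0.209) ≈ 3.0530, MB₂ = 32 + 6.41 = 38.41, so M₂ = 3.0530 × 38.41 ≈ 117.2657 million.
ΔM = M₂ − M₁ = 117.2657 − 70.08 = 47.1857 million.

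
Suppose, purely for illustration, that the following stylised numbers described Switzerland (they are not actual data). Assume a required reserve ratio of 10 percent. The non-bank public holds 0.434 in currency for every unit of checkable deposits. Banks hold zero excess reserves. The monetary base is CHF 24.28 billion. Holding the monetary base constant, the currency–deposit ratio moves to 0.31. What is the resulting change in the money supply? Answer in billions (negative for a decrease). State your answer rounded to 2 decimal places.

CHF 12.38 billion

Initially m₁ = (1 + 0.434) / (0.1 + 0.434) ≈ 2.68539, so M₁ = 2.68539 × 24.28 ≈ 65.2013 billion.
After the change m₂ = (1 + 0.31) / (0.1 + 0.31) ≈ 3.19512, so M₂ = 3.19512 × 24.28 ≈ 77.5775 billion.
ΔM = M₂ − M₁ = 77.5775 − 65.2013 = 12.3762 billion.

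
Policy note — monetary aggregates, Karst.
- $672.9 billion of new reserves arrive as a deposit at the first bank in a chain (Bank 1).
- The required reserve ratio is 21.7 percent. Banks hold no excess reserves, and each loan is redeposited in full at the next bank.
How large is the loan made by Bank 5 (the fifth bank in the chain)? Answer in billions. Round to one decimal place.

Each bank lends a fraction (1 − rr) = 0.7830 of the deposit it receives, so Bank 5 receives 672.9·0.7830^4 and lends 672.9·0.7830^5 ≈ 198.0429 billion.

$198.0 billion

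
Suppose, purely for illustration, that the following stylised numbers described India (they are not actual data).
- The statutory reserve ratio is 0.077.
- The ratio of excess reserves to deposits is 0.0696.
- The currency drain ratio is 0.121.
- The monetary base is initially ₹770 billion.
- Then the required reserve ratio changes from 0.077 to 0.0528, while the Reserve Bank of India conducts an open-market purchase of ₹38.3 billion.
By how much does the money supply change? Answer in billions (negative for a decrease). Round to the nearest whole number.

Before: m₁ = (1 + 0.121) / (0.077 + 0.0696 + 0.121) ≈ 4.1891, MB₁ = 770, so M₁ = 4.1891 × 770 = 3225.607 billion.
After: m₂ = (1 + 0.121) / (0.0528 + 0.0696 + 0.121) ≈ 4.6056, MB₂ = 770 + 38.3 = 808.3, so M₂ = 4.6056 × 808.3 ≈ 3722.7065 billion.
ΔM = M₂ − M₁ = 3722.7065 − 3225.607 = 497.0995 billion.

₹497 billion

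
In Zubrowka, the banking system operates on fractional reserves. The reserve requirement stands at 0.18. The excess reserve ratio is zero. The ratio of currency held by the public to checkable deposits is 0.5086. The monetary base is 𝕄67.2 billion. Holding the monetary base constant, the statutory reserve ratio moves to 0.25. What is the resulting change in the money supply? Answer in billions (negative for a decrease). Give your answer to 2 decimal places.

-13.59 billion

Initially m₁ = (1 + 0.5086) / (0.18 + 0.5086) ≈ 2.19082, so M₁ = 2.19082 × 67.2 ≈ 147.2231 billion.
After the change m₂ = (1 + 0.5086) / (0.25 + 0.5086) ≈ 1.98866, so M₂ = 1.98866 × 67.2 ≈ 133.638 billion.
ΔM = M₂ − M₁ = 133.638 − 147.2231 = -13.5851 billion.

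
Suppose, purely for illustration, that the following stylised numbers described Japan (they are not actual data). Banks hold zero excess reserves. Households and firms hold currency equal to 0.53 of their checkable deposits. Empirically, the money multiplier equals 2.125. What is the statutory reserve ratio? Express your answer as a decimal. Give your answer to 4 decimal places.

Using m = 2.125. Since m = (1 + c)/(c + rr + e), the denominator satisfies c + rr + e = (1 + c)/m = (1 + 0.53) / 2.125 = 0.720000.
With c = 0.53 and e = 0, the statutory reserve ratio is 0.720000 − 0.53 − 0 = 0.19.

0.1900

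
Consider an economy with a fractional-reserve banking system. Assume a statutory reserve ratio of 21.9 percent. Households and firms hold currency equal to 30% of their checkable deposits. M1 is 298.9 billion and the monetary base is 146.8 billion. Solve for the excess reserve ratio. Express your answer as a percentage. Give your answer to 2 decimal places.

Using m = M/MB = 298.9/146.8 ≈ 2.036104. Since m = (1 + c)/(c + rr + e), the denominator satisfies c + rr + e = (1 + c)/m = (1 + 0.3) / 2.036104 ≈ 0.638474.
With c = 0.3 and rr = 0.219, the excess reserve ratio is 0.638474 − 0.3 − 0.219 = 0.119474.

11.95%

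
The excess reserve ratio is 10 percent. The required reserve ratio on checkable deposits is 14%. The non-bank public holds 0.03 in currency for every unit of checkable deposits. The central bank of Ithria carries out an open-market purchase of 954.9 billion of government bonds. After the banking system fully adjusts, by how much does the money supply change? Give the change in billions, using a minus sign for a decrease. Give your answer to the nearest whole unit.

The money multiplier is m = (1 + c) / (rr + e + c) = (1 + 0.03) / (0.14 + 0.1 + 0.03) ≈ 3.8148.
The purchase adds 954.9 billion of base, so ΔM = m × ΔMB = 3.8148 × (+954.9) ≈ 3642.7525 billion.

3643 billion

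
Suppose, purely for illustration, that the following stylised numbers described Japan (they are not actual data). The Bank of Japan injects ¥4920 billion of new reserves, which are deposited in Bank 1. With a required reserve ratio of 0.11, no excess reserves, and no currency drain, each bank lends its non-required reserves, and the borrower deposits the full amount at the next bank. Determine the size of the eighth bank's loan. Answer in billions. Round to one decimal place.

¥1936.8 billion

Each bank lends a fraction (1 − rr) = 0.8900 of the deposit it receives, so Bank 8 receives 4920·0.8900^7 and lends 4920·0.8900^8 ≈ 1936.8017 billion.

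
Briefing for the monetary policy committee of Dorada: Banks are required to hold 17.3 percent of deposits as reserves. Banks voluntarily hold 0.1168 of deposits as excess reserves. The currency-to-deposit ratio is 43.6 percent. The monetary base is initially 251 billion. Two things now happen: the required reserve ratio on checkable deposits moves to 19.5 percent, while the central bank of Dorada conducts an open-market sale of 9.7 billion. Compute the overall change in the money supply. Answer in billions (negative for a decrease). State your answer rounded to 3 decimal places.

Before: m₁ = (1 + 0.436) / (0.173 + 0.1168 + 0.436) ≈ 1.9785065, MB₁ = 251, so M₁ = 1.9785065 × 251 ≈ 496.6051 billion.
After: m₂ = (1 + 0.436) / (0.195 + 0.1168 + 0.436) ≈ 1.9202995, MB₂ = 251 − 9.7 = 241.3, so M₂ = 1.9202995 × 241.3 ≈ 463.3683 billion.
ΔM = M₂ − M₁ = 463.3683 − 496.6051 = -33.2368 billion.

-33.237 billion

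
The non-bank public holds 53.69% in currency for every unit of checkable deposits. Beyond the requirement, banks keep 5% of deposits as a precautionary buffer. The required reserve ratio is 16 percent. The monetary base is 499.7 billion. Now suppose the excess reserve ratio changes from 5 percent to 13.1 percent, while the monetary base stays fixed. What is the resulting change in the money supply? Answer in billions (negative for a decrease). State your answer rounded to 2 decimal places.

Initially m₁ = (1 + 0.5369) / (0.16 + 0.05 + 0.5369) ≈ 2.057705, so M₁ = 2.057705 × 499.7 ≈ 1028.2352 billion.
After the change m₂ = (1 + 0.5369) / (0.16 + 0.131 + 0.5369) ≈ 1.856384, so M₂ = 1.856384 × 499.7 ≈ 927.6351 billion.
ΔM = M₂ − M₁ = 927.6351 − 1028.2352 = -100.6001 billion.

-100.60 billion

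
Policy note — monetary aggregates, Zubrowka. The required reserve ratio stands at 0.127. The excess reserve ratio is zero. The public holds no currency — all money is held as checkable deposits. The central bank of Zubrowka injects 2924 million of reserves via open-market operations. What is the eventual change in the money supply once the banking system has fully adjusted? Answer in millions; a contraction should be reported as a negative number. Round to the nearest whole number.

The simple money multiplier is m = 1/rr = 1/0.127 ≈ 7.87402.
An open-market purchase increases the monetary base by 2924 million, so ΔM = m × ΔMB = 7.87402 × 2924 ≈ 23023.6345 million.

23024 million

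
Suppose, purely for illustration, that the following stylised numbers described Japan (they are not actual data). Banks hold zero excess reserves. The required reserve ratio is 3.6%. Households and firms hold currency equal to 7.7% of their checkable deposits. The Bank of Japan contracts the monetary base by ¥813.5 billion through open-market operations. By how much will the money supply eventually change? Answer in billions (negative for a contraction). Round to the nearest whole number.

-7753 billion

The money multiplier is m = (1 + c) / (rr + c) = (1 + 0.077) / (0.036 + 0.077) ≈ 9.5310.
The sale removes 813.5 billion of base, so ΔM = m × ΔMB = 9.5310 × (−813.5) = -7753.4685 billion.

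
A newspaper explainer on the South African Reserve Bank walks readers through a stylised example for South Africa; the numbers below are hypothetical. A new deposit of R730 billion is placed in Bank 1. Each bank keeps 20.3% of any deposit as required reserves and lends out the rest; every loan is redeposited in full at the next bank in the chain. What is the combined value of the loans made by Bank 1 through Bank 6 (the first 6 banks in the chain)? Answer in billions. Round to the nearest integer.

Bank i lends (1 − rr)^i of the original deposit: Bank 1 lends 730·0.7970 = 581.8100, Bank 2 lends 730·0.7970² ≈ 463.7026, and so on.
Summing a geometric series: total = 730·[0.7970·(1 − 0.7970^6) / (1 − 0.7970)] ≈ 2131.4859 billion.

R2131 billion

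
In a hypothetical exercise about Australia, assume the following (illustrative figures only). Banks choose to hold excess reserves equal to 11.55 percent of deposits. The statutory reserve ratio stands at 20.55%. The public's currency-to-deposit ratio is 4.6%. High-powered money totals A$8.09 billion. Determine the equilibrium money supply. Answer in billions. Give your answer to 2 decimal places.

A$23.06 billion

The money multiplier is m = (1 + c) / (rr + e + c) = (1 + 0.046) / (0.2055 + 0.1155 + 0.046) ≈ 2.8501.
So M = m × MB = 2.8501 × 8.09 ≈ 23.0573 billion.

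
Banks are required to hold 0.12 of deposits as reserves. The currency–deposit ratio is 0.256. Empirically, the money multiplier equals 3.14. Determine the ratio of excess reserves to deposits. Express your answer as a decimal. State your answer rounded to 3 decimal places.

0.024

Using m = 3.14. Since m = (1 + c)/(c + rr + e), the denominator satisfies c + rr + e = (1 + c)/m = (1 + 0.256) / 3.14 = 0.400000.
With c = 0.256 and rr = 0.12, the ratio of excess reserves to deposits is 0.400000 − 0.256 − 0.12 = 0.024.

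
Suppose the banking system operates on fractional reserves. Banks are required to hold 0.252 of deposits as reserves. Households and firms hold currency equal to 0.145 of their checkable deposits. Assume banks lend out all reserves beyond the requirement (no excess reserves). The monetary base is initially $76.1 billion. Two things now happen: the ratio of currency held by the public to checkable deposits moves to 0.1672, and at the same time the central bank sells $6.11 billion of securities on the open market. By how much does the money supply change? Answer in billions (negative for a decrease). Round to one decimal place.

Before: m₁ = (1 + 0.145) / (0.252 + 0.145) ≈ 2.8841, MB₁ = 76.1, so M₁ = 2.8841 × 76.1 ≈ 219.48 billion.
After: m₂ = (1 + 0.1672) / (0.252 + 0.1672) ≈ 2.7844, MB₂ = 76.1 − 6.11 = 69.99, so M₂ = 2.7844 × 69.99 ≈ 194.8802 billion.
ΔM = M₂ − M₁ = 194.8802 − 219.48 = -24.5998 billion.

-24.6 billion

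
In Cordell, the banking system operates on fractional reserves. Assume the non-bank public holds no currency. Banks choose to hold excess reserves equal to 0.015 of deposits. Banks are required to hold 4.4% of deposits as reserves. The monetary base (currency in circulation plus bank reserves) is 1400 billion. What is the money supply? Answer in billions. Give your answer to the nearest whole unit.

The money multiplier is m = 1 / (rr + e) = 1 / (0.044 + 0.015) ≈ 16.94915.
So M = m × MB = 16.94915 × 1400 = 23728.81 billion.

23729 billion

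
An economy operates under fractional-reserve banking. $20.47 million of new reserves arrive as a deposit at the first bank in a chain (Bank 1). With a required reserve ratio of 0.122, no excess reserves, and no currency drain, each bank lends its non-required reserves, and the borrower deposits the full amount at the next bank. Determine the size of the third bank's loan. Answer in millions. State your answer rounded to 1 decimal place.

$13.9 million

Each bank lends a fraction (1 − rr) = 0.8780 of the deposit it receives, so Bank 3 receives 20.47·0.8780^2 and lends 20.47·0.8780^3 ≈ 13.8548 million.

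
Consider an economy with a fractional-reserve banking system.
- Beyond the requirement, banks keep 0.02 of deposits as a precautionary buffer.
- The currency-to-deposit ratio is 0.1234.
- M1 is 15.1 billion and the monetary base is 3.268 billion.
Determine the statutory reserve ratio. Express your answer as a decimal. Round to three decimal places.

0.100

Using m = M/MB = 15.1/3.268 ≈ 4.620563. Since m = (1 + c)/(c + rr + e), the denominator satisfies c + rr + e = (1 + c)/m = (1 + 0.1234) / 4.620563 ≈ 0.243131.
With c = 0.1234 and e = 0.02, the statutory reserve ratio is 0.243131 − 0.1234 − 0.02 = 0.099731.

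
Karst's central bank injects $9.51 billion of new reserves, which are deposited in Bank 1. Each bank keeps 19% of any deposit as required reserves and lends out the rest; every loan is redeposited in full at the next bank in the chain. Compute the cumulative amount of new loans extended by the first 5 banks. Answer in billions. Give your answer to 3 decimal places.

Bank i lends (1 − rr)^i of the original deposit: Bank 1 lends 9.51·0.8100 = 7.7031, Bank 2 lends 9.51·0.8100² ≈ 6.2395, and so on.
Summing a geometric series: total = 9.51·[0.8100·(1 − 0.8100^5) / (1 − 0.8100)] ≈ 26.4063 billion.

$26.406 billion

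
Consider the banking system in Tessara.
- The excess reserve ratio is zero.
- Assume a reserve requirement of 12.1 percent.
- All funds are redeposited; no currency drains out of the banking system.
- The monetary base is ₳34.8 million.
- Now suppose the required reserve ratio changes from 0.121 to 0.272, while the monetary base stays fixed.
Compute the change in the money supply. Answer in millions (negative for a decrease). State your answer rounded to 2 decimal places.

Initially m₁ = 1 / (0.121) ≈ 8.26446, so M₁ = 8.26446 × 34.8 ≈ 287.6032 million.
After the change m₂ = 1 / (0.272) ≈ 3.67647, so M₂ = 3.67647 × 34.8 ≈ 127.9412 million.
ΔM = M₂ − M₁ = 127.9412 − 287.6032 = -159.662 million.

-159.66 million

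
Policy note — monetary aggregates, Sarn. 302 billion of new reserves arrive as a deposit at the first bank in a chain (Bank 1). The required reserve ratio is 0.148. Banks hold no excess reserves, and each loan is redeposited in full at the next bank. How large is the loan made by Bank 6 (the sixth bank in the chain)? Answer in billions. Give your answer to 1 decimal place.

115.5 billion

Each bank lends a fraction (1 − rr) = 0.8520 of the deposit it receives, so Bank 6 receives 302·0.8520^5 and lends 302·0.8520^6 ≈ 115.5166 billion.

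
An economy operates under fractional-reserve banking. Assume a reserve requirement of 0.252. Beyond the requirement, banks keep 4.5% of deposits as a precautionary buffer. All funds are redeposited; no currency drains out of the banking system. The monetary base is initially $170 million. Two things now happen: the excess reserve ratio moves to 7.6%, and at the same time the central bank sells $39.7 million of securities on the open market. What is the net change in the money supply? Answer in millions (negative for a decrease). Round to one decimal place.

Before: m₁ = 1 / (0.252 + 0.045) ≈ 3.36700, MB₁ = 170, so M₁ = 3.36700 × 170 = 572.39 million.
After: m₂ = 1 / (0.252 + 0.076) ≈ 3.04878, MB₂ = 170 − 39.7 = 130.3, so M₂ = 3.04878 × 130.3 ≈ 397.256 million.
ΔM = M₂ − M₁ = 397.256 − 572.39 = -175.134 million.

-175.1 million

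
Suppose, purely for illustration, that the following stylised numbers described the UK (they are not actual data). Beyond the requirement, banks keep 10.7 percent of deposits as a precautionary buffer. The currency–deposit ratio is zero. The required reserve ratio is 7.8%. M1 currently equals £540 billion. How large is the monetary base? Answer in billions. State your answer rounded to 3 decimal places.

£99.900 billion

The money multiplier is m = 1 / (rr + e) = 1 / (0.078 + 0.107) ≈ 5.4054054.
MB = M / m = 540 / 5.4054054 ≈ 99.9 billion.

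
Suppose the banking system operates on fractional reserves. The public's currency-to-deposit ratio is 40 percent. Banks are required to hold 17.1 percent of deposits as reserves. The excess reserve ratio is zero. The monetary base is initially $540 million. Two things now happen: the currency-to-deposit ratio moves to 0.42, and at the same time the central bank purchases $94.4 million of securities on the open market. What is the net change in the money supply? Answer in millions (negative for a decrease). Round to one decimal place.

$200.3 million

Before: m₁ = (1 + 0.4) / (0.171 + 0.4) ≈ 2.45184, MB₁ = 540, so M₁ = 2.45184 × 540 = 1323.9936 million.
After: m₂ = (1 + 0.42) / (0.171 + 0.42) ≈ 2.40271, MB₂ = 540 + 94.4 = 634.4, so M₂ = 2.40271 × 634.4 ≈ 1524.2792 million.
ΔM = M₂ − M₁ = 1524.2792 − 1323.9936 = 200.2856 million.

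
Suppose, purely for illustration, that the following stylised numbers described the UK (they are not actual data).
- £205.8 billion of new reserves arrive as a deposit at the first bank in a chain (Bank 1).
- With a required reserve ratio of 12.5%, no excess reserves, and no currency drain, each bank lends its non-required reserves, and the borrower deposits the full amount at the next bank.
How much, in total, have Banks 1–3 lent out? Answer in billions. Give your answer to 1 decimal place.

£475.5 billion

Bank i lends (1 − rr)^i of the original deposit: Bank 1 lends 205.8·0.8750 = 180.0750, Bank 2 lends 205.8·0.8750² ≈ 157.5656, and so on.
Summing a geometric series: total = 205.8·[0.8750·(1 − 0.8750^3) / (1 − 0.8750)] ≈ 475.5105 billion.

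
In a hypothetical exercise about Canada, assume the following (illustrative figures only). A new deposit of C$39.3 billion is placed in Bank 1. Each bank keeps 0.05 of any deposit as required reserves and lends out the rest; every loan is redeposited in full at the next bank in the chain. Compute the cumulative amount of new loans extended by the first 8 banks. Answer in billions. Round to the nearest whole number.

C$251 billion

Bank i lends (1 − rr)^i of the original deposit: Bank 1 lends 39.3·0.9500 = 37.3350, Bank 2 lends 39.3·0.9500² ≈ 35.4682, and so on.
Summing a geometric series: total = 39.3·[0.9500·(1 − 0.9500^8) / (1 − 0.9500)] ≈ 251.3240 billion.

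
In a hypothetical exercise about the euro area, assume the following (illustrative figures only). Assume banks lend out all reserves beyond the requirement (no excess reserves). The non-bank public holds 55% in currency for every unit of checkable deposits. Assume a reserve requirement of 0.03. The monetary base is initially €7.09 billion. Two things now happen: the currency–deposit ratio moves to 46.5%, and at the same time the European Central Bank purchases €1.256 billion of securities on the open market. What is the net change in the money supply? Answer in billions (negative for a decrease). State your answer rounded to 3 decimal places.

Before: m₁ = (1 + 0.55) / (0.03 + 0.55) ≈ 2.67241, MB₁ = 7.09, so M₁ = 2.67241 × 7.09 ≈ 18.9474 billion.
After: m₂ = (1 + 0.465) / (0.03 + 0.465) ≈ 2.95960, MB₂ = 7.09 + 1.256 = 8.346, so M₂ = 2.95960 × 8.346 ≈ 24.7008 billion.
ΔM = M₂ − M₁ = 24.7008 − 18.9474 = 5.7534 billion.

€5.753 billion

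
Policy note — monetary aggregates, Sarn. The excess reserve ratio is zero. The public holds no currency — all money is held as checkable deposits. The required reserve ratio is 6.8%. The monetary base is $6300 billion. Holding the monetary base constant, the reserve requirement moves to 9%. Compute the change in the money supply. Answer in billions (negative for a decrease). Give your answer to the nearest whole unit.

-22647 billion

Initially m₁ = 1 / (0.068) ≈ 14.70588, so M₁ = 14.70588 × 6300 = 92647.044 billion.
After the change m₂ = 1 / (0.09) ≈ 11.11111, so M₂ = 11.11111 × 6300 = 69999.993 billion.
ΔM = M₂ − M₁ = 69999.993 − 92647.044 = -22647.051 billion.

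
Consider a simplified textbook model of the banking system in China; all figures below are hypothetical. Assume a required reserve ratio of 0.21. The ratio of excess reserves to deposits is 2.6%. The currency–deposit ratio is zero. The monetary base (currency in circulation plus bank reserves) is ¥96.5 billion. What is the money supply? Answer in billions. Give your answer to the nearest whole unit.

¥409 billion

The money multiplier is m = 1 / (rr + e) = 1 / (0.21 + 0.026) ≈ 4.2373.
So M = m × MB = 4.2373 × 96.5 ≈ 408.8995 billion.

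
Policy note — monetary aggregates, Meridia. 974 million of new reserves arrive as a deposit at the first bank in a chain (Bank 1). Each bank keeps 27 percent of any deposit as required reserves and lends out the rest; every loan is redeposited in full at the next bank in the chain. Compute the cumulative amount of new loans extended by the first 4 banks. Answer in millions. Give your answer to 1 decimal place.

Bank i lends (1 − rr)^i of the original deposit: Bank 1 lends 974·0.7300 = 711.0200, Bank 2 lends 974·0.7300² = 519.0446, and so on.
Summing a geometric series: total = 974·[0.7300·(1 − 0.7300^4) / (1 − 0.7300)] ≈ 1885.5660 million.

1885.6 million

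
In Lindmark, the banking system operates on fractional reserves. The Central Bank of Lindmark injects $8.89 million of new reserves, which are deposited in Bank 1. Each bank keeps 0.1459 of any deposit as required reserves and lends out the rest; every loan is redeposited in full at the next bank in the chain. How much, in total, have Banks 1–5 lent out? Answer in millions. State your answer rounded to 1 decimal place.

$28.4 million

Bank i lends (1 − rr)^i of the original deposit: Bank 1 lends 8.89·0.8541 ≈ 7.5929, Bank 2 lends 8.89·0.8541² ≈ 6.4851, and so on.
Summing a geometric series: total = 8.89·[0.8541·(1 − 0.8541^5) / (1 − 0.8541)] ≈ 28.3885 million.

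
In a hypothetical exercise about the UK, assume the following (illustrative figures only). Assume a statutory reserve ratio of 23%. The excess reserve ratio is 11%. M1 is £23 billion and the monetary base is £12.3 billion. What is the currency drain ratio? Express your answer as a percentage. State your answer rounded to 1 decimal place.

41.9%

Using m = M/MB = 23/12.3 ≈ 1.869919. From m = (1 + c)/(c + rr + e), rearranging gives 1 + c = m·(c + rr + e), so c·(1 − m) = m·(rr + e) − 1.
Hence c = [m·(rr + e) − 1]/(1 − m) = [1.869919 × (0.23 + 0.11) − 1] / (1 − 1.869919) ≈ 0.418691.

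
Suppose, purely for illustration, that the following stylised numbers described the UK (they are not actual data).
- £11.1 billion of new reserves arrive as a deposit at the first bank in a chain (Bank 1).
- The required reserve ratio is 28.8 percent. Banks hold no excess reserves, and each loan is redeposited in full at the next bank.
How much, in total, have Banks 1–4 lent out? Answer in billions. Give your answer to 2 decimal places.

Bank i lends (1 − rr)^i of the original deposit: Bank 1 lends 11.1·0.7120 = 7.9032, Bank 2 lends 11.1·0.7120² ≈ 5.6271, and so on.
Summing a geometric series: total = 11.1·[0.7120·(1 − 0.7120^4) / (1 − 0.7120)] ≈ 20.3894 billion.

£20.39 billion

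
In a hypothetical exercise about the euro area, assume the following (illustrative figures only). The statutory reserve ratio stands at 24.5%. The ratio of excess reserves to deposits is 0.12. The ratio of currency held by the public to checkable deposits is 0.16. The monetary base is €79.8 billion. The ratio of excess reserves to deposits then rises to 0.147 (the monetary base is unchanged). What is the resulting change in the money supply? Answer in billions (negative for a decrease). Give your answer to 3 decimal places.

-8.624 billion

Initially m₁ = (1 + 0.16) / (0.245 + 0.12 + 0.16) ≈ 2.209524, so M₁ = 2.209524 × 79.8 ≈ 176.32 billion.
After the change m₂ = (1 + 0.16) / (0.245 + 0.147 + 0.16) ≈ 2.101449, so M₂ = 2.101449 × 79.8 ≈ 167.6956 billion.
ΔM = M₂ − M₁ = 167.6956 − 176.32 = -8.6244 billion.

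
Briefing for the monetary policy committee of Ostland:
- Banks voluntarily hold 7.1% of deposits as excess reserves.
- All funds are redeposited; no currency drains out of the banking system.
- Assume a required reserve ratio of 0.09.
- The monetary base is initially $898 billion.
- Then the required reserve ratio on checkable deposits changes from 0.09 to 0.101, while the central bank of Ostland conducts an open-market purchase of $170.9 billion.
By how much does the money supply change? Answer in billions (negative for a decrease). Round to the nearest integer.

Before: m₁ = 1 / (0.09 + 0.071) ≈ 6.21118, MB₁ = 898, so M₁ = 6.21118 × 898 ≈ 5577.6396 billion.
After: m₂ = 1 / (0.101 + 0.071) ≈ 5.81395, MB₂ = 898 + 170.9 = 1068.9, so M₂ = 5.81395 × 1068.9 ≈ 6214.5312 billion.
ΔM = M₂ − M₁ = 6214.5312 − 5577.6396 = 636.8916 billion.

$637 billion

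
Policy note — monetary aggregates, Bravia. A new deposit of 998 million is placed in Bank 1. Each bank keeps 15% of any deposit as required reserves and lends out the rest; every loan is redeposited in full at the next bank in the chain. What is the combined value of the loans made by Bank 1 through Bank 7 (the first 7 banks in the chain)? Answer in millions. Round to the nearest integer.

3842 million

Bank i lends (1 − rr)^i of the original deposit: Bank 1 lends 998·0.8500 = 848.3000, Bank 2 lends 998·0.8500² = 721.0550, and so on.
Summing a geometric series: total = 998·[0.8500·(1 − 0.8500^7) / (1 − 0.8500)] ≈ 3842.3630 million.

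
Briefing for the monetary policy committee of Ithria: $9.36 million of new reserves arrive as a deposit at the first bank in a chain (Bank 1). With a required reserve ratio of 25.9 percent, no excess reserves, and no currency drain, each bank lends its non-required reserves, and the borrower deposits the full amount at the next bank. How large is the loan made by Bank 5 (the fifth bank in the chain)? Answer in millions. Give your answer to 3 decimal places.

$2.091 million

Each bank lends a fraction (1 − rr) = 0.7410 of the deposit it receives, so Bank 5 receives 9.36·0.7410^4 and lends 9.36·0.7410^5 ≈ 2.0911 million.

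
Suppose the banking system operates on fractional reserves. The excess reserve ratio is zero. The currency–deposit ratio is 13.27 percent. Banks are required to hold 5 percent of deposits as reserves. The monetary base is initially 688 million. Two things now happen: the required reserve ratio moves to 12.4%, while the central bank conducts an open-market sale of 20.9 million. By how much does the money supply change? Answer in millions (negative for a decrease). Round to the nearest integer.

-1322 million

Before: m₁ = (1 + 0.1327) / (0.05 + 0.1327) ≈ 6.1998, MB₁ = 688, so M₁ = 6.1998 × 688 = 4265.4624 million.
After: m₂ = (1 + 0.1327) / (0.124 + 0.1327) ≈ 4.4125, MB₂ = 688 − 20.9 = 667.1, so M₂ = 4.4125 × 667.1 ≈ 2943.5787 million.
ΔM = M₂ − M₁ = 2943.5787 − 4265.4624 = -1321.8837 million.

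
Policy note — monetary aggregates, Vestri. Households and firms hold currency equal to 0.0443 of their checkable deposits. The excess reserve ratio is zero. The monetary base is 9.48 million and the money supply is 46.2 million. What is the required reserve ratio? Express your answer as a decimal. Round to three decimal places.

Using m = M/MB = 46.2/9.48 ≈ 4.873418. Since m = (1 + c)/(c + rr + e), the denominator satisfies c + rr + e = (1 + c)/m = (1 + 0.0443) / 4.873418 ≈ 0.214285.
With c = 0.0443 and e = 0, the required reserve ratio is 0.214285 − 0.0443 − 0 = 0.169985.

0.170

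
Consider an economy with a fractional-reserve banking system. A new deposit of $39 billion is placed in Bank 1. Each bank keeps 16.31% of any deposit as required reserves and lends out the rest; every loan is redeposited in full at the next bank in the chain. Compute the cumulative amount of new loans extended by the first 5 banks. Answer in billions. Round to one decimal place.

$118.0 billion

Bank i lends (1 − rr)^i of the original deposit: Bank 1 lends 39·0.8369 = 32.6391, Bank 2 lends 39·0.8369² ≈ 27.3157, and so on.
Summing a geometric series: total = 39·[0.8369·(1 − 0.8369^5) / (1 − 0.8369)] ≈ 117.9587 billion.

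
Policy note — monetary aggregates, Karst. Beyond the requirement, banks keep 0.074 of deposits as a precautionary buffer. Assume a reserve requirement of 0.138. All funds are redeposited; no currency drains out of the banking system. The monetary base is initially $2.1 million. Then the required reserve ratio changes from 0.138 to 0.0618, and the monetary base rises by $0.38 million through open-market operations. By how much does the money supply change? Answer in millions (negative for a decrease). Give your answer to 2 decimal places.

$8.36 million

Before: m₁ = 1 / (0.138 + 0.074) ≈ 4.7170, MB₁ = 2.1, so M₁ = 4.7170 × 2.1 = 9.9057 million.
After: m₂ = 1 / (0.0618 + 0.074) ≈ 7.3638, MB₂ = 2.1 + 0.38 = 2.48, so M₂ = 7.3638 × 2.48 ≈ 18.2622 million.
ΔM = M₂ − M₁ = 18.2622 − 9.9057 = 8.3565 million.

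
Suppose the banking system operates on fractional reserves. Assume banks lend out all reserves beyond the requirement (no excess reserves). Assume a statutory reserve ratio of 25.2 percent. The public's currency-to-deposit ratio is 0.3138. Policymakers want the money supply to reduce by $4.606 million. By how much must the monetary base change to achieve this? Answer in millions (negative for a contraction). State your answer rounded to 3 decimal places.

The money multiplier is m = (1 + c) / (rr + c) = (1 + 0.3138) / (0.252 + 0.3138) ≈ 2.32202.
ΔMB = ΔM / m = (−4.606) / 2.32202 ≈ -1.9836 million.

-1.984 million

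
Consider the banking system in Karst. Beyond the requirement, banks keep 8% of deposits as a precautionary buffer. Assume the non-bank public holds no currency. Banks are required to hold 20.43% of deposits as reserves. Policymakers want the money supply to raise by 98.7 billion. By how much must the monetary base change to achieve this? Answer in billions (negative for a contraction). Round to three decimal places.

28.060 billion

The money multiplier is m = 1 / (rr + e) = 1 / (0.2043 + 0.08) ≈ 3.517411.
ΔMB = ΔM / m = (+98.7) / 3.517411 ≈ 28.0604 billion.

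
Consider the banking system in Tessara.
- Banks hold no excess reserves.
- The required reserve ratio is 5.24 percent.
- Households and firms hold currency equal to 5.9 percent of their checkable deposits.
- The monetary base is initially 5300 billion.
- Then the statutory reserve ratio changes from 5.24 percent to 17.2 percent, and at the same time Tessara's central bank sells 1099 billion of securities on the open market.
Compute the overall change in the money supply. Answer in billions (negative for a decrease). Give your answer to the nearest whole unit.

-31124 billion

Before: m₁ = (1 + 0.059) / (0.0524 + 0.059) ≈ 9.50628, MB₁ = 5300, so M₁ = 9.50628 × 5300 = 50383.284 billion.
After: m₂ = (1 + 0.059) / (0.172 + 0.059) ≈ 4.58442, MB₂ = 5300 − 1099 = 4201, so M₂ = 4.58442 × 4201 ≈ 19259.1484 billion.
ΔM = M₂ − M₁ = 19259.1484 − 50383.284 = -31124.1356 billion.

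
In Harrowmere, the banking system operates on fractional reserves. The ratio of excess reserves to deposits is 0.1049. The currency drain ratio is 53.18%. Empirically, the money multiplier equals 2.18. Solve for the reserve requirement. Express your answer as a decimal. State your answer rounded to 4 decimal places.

Using m = 2.18. Since m = (1 + c)/(c + rr + e), the denominator satisfies c + rr + e = (1 + c)/m = (1 + 0.5318) / 2.18 ≈ 0.702661.
With c = 0.5318 and e = 0.1049, the reserve requirement is 0.702661 − 0.5318 − 0.1049 = 0.065961.

0.0660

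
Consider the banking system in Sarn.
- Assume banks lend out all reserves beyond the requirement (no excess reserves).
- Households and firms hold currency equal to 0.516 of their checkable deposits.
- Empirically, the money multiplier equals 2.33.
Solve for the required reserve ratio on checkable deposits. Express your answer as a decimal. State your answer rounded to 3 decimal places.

0.135

Using m = 2.33. Since m = (1 + c)/(c + rr + e), the denominator satisfies c + rr + e = (1 + c)/m = (1 + 0.516) / 2.33 ≈ 0.650644.
With c = 0.516 and e = 0, the required reserve ratio on checkable deposits is 0.650644 − 0.516 − 0 = 0.134644.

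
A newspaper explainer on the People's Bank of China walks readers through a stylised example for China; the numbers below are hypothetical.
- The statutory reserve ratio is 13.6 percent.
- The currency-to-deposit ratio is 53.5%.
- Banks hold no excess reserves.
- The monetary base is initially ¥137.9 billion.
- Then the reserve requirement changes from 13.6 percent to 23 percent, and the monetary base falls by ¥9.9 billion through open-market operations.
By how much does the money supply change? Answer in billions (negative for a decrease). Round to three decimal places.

-58.628 billion

Before: m₁ = (1 + 0.535) / (0.136 + 0.535) ≈ 2.2876304, MB₁ = 137.9, so M₁ = 2.2876304 × 137.9 ≈ 315.4642 billion.
After: m₂ = (1 + 0.535) / (0.23 + 0.535) ≈ 2.0065359, MB₂ = 137.9 − 9.9 = 128, so M₂ = 2.0065359 × 128 ≈ 256.8366 billion.
ΔM = M₂ − M₁ = 256.8366 − 315.4642 = -58.6276 billion.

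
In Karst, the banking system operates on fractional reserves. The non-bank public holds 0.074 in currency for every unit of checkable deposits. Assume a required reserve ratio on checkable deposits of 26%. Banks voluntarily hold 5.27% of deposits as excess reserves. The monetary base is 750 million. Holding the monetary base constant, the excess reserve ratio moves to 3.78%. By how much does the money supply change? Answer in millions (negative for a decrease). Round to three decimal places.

83.477 million

Initially m₁ = (1 + 0.074) / (0.26 + 0.0527 + 0.074) ≈ 2.7773468, so M₁ = 2.7773468 × 750 = 2083.0101 million.
After the change m₂ = (1 + 0.074) / (0.26 + 0.0378 + 0.074) ≈ 2.8886498, so M₂ = 2.8886498 × 750 ≈ 2166.4873 million.
ΔM = M₂ − M₁ = 2166.4873 − 2083.0101 = 83.4772 million.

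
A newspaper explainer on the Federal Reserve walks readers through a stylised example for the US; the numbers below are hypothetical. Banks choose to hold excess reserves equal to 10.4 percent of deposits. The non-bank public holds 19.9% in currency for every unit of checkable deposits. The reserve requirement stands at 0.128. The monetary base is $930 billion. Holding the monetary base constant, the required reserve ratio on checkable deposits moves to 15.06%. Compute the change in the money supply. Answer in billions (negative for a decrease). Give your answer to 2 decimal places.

-128.90 billion

Initially m₁ = (1 + 0.199) / (0.128 + 0.104 + 0.199) ≈ 2.781903, so M₁ = 2.781903 × 930 ≈ 2587.1698 billion.
After the change m₂ = (1 + 0.199) / (0.1506 + 0.104 + 0.199) ≈ 2.643298, so M₂ = 2.643298 × 930 ≈ 2458.2671 billion.
ΔM = M₂ − M₁ = 2458.2671 − 2587.1698 = -128.9027 billion.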